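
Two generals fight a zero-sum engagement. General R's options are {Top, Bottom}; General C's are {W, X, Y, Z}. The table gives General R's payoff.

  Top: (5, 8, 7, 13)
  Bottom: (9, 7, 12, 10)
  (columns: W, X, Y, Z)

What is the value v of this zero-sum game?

Row minima: Top → 5, Bottom → 7; maximin = 7.
Column maxima: W → 9, X → 8, Y → 12, Z → 13; minimax = 8.
7 ≠ 8, so there is no saddle point; optimal play is mixed.
Y is strictly dominated by W (it gives General R strictly more in every row), so General C never plays it.
Z is strictly dominated by W (it gives General R strictly more in every row), so General C never plays it.
On the remaining 2×2 (Top, Bottom vs W, X):
Let General R play Top with probability p. Expected payoff against W: 5p + 9(1−p) = −4p + 9; against X: 8p + 7(1−p) = p + 7.
Setting these equal: −4p + 9 = p + 7 ⇒ −5p = -2 ⇒ p = 2/5, and the value is (-4)·(2/5) + 9 = 37/5.
For General C: with q = P(W), equating Top's and Bottom's payoffs gives −3q + 8 = 2q + 7 ⇒ q = 1/5.

37/5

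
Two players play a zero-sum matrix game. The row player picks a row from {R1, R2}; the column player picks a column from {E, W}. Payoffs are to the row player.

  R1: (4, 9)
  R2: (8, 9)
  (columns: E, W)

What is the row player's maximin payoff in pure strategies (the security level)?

Row minima: R1 → 4, R2 → 8.
The best of these is 8.

8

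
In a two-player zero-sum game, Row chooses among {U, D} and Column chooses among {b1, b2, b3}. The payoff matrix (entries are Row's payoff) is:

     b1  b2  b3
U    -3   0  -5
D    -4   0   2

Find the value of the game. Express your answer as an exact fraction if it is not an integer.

Row minima: U → -5, D → -4; maximin = -4.
Column maxima: b1 → -3, b2 → 0, b3 → 2; minimax = -3.
-4 ≠ -3, so there is no saddle point; optimal play is mixed.
b2 is strictly dominated by b1 (it gives Row strictly more in every row), so Column never plays it.
On the remaining 2×2 (U, D vs b1, b3):
Let Row play U with probability p. Expected payoff against b1: (-3)p + (-4)(1−p) = p − 4; against b3: (-5)p + 2(1−p) = −7p + 2.
Setting these equal: p − 4 = −7p + 2 ⇒ 8p = 6 ⇒ p = 3/4, and the value is (1)·(3/4) − 4 = -13/4.
For Column: with q = P(b1), equating U's and D's payoffs gives 2q − 5 = −6q + 2 ⇒ q = 7/8.

-13/4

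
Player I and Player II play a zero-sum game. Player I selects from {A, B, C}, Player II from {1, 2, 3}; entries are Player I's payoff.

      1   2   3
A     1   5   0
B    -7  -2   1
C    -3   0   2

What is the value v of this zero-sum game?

1/3

Row minima: A → 0, B → -7, C → -3; maximin = 0.
Column maxima: 1 → 1, 2 → 5, 3 → 2; minimax = 1.
0 ≠ 1, so there is no saddle point; optimal play is mixed.
B is strictly dominated by C, so Player I never plays it.
2 is strictly dominated by 1 (it gives Player I strictly more in every row), so Player II never plays it.
On the remaining 2×2 (A, C vs 1, 3):
Let Player I play A with probability p. Expected payoff against 1: 1p + (-3)(1−p) = 4p − 3; against 3: 0p + 2(1−p) = −2p + 2.
Setting these equal: 4p − 3 = −2p + 2 ⇒ 6p = 5 ⇒ p = 5/6, and the value is (4)·(5/6) − 3 = 1/3.
For Player II: with q = P(1), equating A's and C's payoffs gives q = −5q + 2 ⇒ q = 1/3.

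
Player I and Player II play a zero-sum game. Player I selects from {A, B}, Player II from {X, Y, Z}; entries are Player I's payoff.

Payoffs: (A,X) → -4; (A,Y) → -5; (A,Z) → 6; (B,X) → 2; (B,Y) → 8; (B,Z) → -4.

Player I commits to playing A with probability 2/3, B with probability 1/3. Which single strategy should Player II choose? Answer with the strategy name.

X

If Player II plays X, Player I's expected payoff is (2/3)·(-4) + (1/3)·2 = -2.
If Player II plays Y, Player I's expected payoff is (2/3)·(-5) + (1/3)·8 = -2/3.
If Player II plays Z, Player I's expected payoff is (2/3)·6 + (1/3)·(-4) = 8/3.
Player II minimizes Player I's payoff; the smallest is -2, so the best response is X.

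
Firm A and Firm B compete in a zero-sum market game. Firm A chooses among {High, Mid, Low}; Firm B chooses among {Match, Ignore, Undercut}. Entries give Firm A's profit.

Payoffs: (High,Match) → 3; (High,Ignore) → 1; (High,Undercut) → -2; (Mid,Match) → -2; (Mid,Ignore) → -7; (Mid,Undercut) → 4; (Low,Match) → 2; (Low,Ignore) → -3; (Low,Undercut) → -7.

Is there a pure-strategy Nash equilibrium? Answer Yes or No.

No

Row minima: High → -2, Mid → -7, Low → -7; maximin = -2.
Column maxima: Match → 3, Ignore → 1, Undercut → 4; minimax = 1.
-2 ≠ 1, so no pure-strategy equilibrium exists.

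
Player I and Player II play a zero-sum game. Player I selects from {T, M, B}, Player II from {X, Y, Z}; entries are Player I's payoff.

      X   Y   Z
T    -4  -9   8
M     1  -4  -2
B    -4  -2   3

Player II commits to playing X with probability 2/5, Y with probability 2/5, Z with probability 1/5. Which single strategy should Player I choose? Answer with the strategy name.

Expected payoff of T: (2/5)·(-4) + (2/5)·(-9) + (1/5)·8 = -18/5.
Expected payoff of M: (2/5)·1 + (2/5)·(-4) + (1/5)·(-2) = -8/5.
Expected payoff of B: (2/5)·(-4) + (2/5)·(-2) + (1/5)·3 = -9/5.
The largest is -8/5, so Player I's best response is M.

M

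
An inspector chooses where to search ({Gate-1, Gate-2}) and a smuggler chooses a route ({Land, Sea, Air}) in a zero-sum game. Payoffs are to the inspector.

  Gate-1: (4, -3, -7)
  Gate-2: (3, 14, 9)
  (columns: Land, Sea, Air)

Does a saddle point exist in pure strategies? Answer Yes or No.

Row minima: Gate-1 → -7, Gate-2 → 3; maximin = 3.
Column maxima: Land → 4, Sea → 14, Air → 9; minimax = 4.
3 ≠ 4, so no pure-strategy equilibrium exists.

No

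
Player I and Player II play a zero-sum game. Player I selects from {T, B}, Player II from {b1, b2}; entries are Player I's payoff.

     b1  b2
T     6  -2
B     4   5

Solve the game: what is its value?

Row minima: T → -2, B → 4; maximin = 4.
Column maxima: b1 → 6, b2 → 5; minimax = 5.
4 ≠ 5, so there is no saddle point; optimal play is mixed.
Let Player I play T with probability p. Expected payoff against b1: 6p + 4(1−p) = 2p + 4; against b2: (-2)p + 5(1−p) = −7p + 5.
Setting these equal: 2p + 4 = −7p + 5 ⇒ 9p = 1 ⇒ p = 1/9, and the value is (2)·(1/9) + 4 = 38/9.
For Player II: with q = P(b1), equating T's and B's payoffs gives 8q − 2 = −q + 5 ⇒ q = 7/9.

38/9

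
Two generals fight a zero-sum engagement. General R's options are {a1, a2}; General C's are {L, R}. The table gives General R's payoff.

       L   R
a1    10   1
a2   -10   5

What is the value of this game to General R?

Row minima: a1 → 1, a2 → -10; maximin = 1.
Column maxima: L → 10, R → 5; minimax = 5.
1 ≠ 5, so there is no saddle point; optimal play is mixed.
Let General R play a1 with probability p. Expected payoff against L: 10p + (-10)(1−p) = 20p − 10; against R: 1p + 5(1−p) = −4p + 5.
Setting these equal: 20p − 10 = −4p + 5 ⇒ 24p = 15 ⇒ p = 5/8, and the value is (20)·(5/8) − 10 = 5/2.
For General C: with q = P(L), equating a1's and a2's payoffs gives 9q + 1 = −15q + 5 ⇒ q = 1/6.

5/2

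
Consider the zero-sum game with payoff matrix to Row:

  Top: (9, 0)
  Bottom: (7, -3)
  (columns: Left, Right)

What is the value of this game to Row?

0

Row minima: Top → 0, Bottom → -3; maximin = 0.
Column maxima: Left → 9, Right → 0; minimax = 0.
Since maximin = minimax = 0, there is a saddle point and the value is 0.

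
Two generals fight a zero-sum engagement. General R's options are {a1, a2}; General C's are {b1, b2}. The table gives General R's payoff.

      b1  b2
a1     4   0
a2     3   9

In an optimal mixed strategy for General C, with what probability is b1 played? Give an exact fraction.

9/10

Row minima: a1 → 0, a2 → 3; maximin = 3.
Column maxima: b1 → 4, b2 → 9; minimax = 4.
3 ≠ 4, so there is no saddle point; optimal play is mixed.
Let General R play a1 with probability p. Expected payoff against b1: 4p + 3(1−p) = p + 3; against b2: 0p + 9(1−p) = −9p + 9.
Setting these equal: p + 3 = −9p + 9 ⇒ 10p = 6 ⇒ p = 3/5, and the value is (1)·(3/5) + 3 = 18/5.
For General C: with q = P(b1), equating a1's and a2's payoffs gives 4q = −6q + 9 ⇒ q = 9/10.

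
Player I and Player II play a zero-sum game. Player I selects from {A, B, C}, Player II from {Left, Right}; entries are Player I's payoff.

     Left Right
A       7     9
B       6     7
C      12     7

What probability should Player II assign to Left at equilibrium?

2/7

Row minima: A → 7, B → 6, C → 7; maximin = 7.
Column maxima: Left → 12, Right → 9; minimax = 9.
7 ≠ 9, so there is no saddle point; optimal play is mixed.
B is strictly dominated by A, so Player I never plays it.
On the remaining 2×2 (A, C vs Left, Right):
Let Player I play A with probability p. Expected payoff against Left: 7p + 12(1−p) = −5p + 12; against Right: 9p + 7(1−p) = 2p + 7.
Setting these equal: −5p + 12 = 2p + 7 ⇒ −7p = -5 ⇒ p = 5/7, and the value is (-5)·(5/7) + 12 = 59/7.
For Player II: with q = P(Left), equating A's and C's payoffs gives −2q + 9 = 5q + 7 ⇒ q = 2/7.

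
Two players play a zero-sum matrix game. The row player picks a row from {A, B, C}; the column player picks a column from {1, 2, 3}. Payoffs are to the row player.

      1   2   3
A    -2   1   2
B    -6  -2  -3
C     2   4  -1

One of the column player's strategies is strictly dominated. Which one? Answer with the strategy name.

1 holds the row player's payoff strictly below 2 in every row: -2 < 1, -6 < -2, 2 < 4.
So 2 is strictly dominated for the column player.

2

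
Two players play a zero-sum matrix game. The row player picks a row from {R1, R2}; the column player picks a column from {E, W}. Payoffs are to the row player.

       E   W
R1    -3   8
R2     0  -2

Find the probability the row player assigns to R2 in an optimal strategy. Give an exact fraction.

Row minima: R1 → -3, R2 → -2; maximin = -2.
Column maxima: E → 0, W → 8; minimax = 0.
-2 ≠ 0, so there is no saddle point; optimal play is mixed.
Let the row player play R1 with probability p. Expected payoff against E: (-3)p + 0(1−p) = −3p; against W: 8p + (-2)(1−p) = 10p − 2.
Setting these equal: −3p = 10p − 2 ⇒ −13p = -2 ⇒ p = 2/13, and the value is (-3)·(2/13) = -6/13.
For the column player: with q = P(E), equating R1's and R2's payoffs gives −11q + 8 = 2q − 2 ⇒ q = 10/13.

11/13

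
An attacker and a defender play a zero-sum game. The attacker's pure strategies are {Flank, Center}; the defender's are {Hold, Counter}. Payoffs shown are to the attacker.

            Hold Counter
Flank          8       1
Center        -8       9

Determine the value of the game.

10/3

Row minima: Flank → 1, Center → -8; maximin = 1.
Column maxima: Hold → 8, Counter → 9; minimax = 8.
1 ≠ 8, so there is no saddle point; optimal play is mixed.
Let the attacker play Flank with probability p. Expected payoff against Hold: 8p + (-8)(1−p) = 16p − 8; against Counter: 1p + 9(1−p) = −8p + 9.
Setting these equal: 16p − 8 = −8p + 9 ⇒ 24p = 17 ⇒ p = 17/24, and the value is (16)·(17/24) − 8 = 10/3.
For the defender: with q = P(Hold), equating Flank's and Center's payoffs gives 7q + 1 = −17q + 9 ⇒ q = 1/3.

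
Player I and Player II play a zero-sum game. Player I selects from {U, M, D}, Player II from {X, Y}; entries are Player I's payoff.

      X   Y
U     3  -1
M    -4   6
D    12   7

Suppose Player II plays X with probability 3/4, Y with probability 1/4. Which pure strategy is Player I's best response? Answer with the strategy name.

Expected payoff of U: (3/4)·3 + (1/4)·(-1) = 2.
Expected payoff of M: (3/4)·(-4) + (1/4)·6 = -3/2.
Expected payoff of D: (3/4)·12 + (1/4)·7 = 43/4.
The largest is 43/4, so Player I's best response is D.

D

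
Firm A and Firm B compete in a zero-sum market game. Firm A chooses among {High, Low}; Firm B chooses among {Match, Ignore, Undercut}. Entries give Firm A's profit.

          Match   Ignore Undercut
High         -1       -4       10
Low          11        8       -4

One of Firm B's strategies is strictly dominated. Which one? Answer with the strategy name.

Ignore holds Firm A's payoff strictly below Match in every row: -4 < -1, 8 < 11.
So Match is strictly dominated for Firm B.

Match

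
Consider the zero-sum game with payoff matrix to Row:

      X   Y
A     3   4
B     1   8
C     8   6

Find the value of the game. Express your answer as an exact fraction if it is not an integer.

58/9

Row minima: A → 3, B → 1, C → 6; maximin = 6.
Column maxima: X → 8, Y → 8; minimax = 8.
6 ≠ 8, so there is no saddle point; optimal play is mixed.
A is strictly dominated by C, so Row never plays it.
On the remaining 2×2 (B, C vs X, Y):
Let Row play B with probability p. Expected payoff against X: 1p + 8(1−p) = −7p + 8; against Y: 8p + 6(1−p) = 2p + 6.
Setting these equal: −7p + 8 = 2p + 6 ⇒ −9p = -2 ⇒ p = 2/9, and the value is (-7)·(2/9) + 8 = 58/9.
For Column: with q = P(X), equating B's and C's payoffs gives −7q + 8 = 2q + 6 ⇒ q = 2/9.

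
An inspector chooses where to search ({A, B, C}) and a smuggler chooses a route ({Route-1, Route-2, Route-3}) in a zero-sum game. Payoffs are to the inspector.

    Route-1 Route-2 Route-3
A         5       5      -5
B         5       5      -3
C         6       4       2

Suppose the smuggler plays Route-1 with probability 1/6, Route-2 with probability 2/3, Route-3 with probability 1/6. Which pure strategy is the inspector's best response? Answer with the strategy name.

C

Expected payoff of A: (1/6)·5 + (2/3)·5 + (1/6)·(-5) = 10/3.
Expected payoff of B: (1/6)·5 + (2/3)·5 + (1/6)·(-3) = 11/3.
Expected payoff of C: (1/6)·6 + (2/3)·4 + (1/6)·2 = 4.
The largest is 4, so the inspector's best response is C.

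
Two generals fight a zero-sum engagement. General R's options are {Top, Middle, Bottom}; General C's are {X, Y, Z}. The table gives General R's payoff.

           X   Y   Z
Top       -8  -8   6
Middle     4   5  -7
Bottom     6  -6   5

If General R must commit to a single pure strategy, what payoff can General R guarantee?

Row minima: Top → -8, Middle → -7, Bottom → -6.
The best of these is -6.

-6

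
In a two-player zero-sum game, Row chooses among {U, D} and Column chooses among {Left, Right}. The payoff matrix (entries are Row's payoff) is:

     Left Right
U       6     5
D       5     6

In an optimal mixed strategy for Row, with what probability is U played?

Row minima: U → 5, D → 5; maximin = 5.
Column maxima: Left → 6, Right → 6; minimax = 6.
5 ≠ 6, so there is no saddle point; optimal play is mixed.
Let Row play U with probability p. Expected payoff against Left: 6p + 5(1−p) = p + 5; against Right: 5p + 6(1−p) = −p + 6.
Setting these equal: p + 5 = −p + 6 ⇒ 2p = 1 ⇒ p = 1/2, and the value is (1)·(1/2) + 5 = 11/2.
For Column: with q = P(Left), equating U's and D's payoffs gives q + 5 = −q + 6 ⇒ q = 1/2.

1/2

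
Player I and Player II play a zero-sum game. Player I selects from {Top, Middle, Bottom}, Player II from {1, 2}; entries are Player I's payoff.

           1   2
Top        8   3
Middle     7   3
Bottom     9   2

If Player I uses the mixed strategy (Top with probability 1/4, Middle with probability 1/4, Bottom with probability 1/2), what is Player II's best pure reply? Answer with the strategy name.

If Player II plays 1, Player I's expected payoff is (1/4)·8 + (1/4)·7 + (1/2)·9 = 33/4.
If Player II plays 2, Player I's expected payoff is (1/4)·3 + (1/4)·3 + (1/2)·2 = 5/2.
Player II minimizes Player I's payoff; the smallest is 5/2, so the best response is 2.

2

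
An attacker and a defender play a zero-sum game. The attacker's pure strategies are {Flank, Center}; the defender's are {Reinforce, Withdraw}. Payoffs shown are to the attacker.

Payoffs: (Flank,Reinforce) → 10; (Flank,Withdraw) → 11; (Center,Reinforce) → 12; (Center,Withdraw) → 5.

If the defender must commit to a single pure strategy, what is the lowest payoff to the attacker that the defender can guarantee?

Column maxima: Reinforce → 12, Withdraw → 11.
The smallest of these is 11.

11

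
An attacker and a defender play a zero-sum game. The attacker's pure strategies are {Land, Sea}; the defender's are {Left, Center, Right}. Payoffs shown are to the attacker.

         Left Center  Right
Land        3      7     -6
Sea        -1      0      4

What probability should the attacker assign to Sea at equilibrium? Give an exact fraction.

9/14

Row minima: Land → -6, Sea → -1; maximin = -1.
Column maxima: Left → 3, Center → 7, Right → 4; minimax = 3.
-1 ≠ 3, so there is no saddle point; optimal play is mixed.
Center is strictly dominated by Left (it gives the attacker strictly more in every row), so the defender never plays it.
On the remaining 2×2 (Land, Sea vs Left, Right):
Let the attacker play Land with probability p. Expected payoff against Left: 3p + (-1)(1−p) = 4p − 1; against Right: (-6)p + 4(1−p) = −10p + 4.
Setting these equal: 4p − 1 = −10p + 4 ⇒ 14p = 5 ⇒ p = 5/14, and the value is (4)·(5/14) − 1 = 3/7.
For the defender: with q = P(Left), equating Land's and Sea's payoffs gives 9q − 6 = −5q + 4 ⇒ q = 5/7.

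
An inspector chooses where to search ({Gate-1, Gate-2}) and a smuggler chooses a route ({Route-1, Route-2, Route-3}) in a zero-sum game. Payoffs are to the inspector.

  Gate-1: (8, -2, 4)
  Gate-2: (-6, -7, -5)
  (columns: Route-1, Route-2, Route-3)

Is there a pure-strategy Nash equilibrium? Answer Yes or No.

Yes

Row minima: Gate-1 → -2, Gate-2 → -7; maximin = -2.
Column maxima: Route-1 → 8, Route-2 → -2, Route-3 → 4; minimax = -2.
maximin = minimax = -2, so a saddle point exists.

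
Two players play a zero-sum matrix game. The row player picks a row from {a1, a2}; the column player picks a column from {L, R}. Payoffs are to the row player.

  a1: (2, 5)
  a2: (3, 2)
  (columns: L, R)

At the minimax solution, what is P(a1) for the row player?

Row minima: a1 → 2, a2 → 2; maximin = 2.
Column maxima: L → 3, R → 5; minimax = 3.
2 ≠ 3, so there is no saddle point; optimal play is mixed.
Let the row player play a1 with probability p. Expected payoff against L: 2p + 3(1−p) = −p + 3; against R: 5p + 2(1−p) = 3p + 2.
Setting these equal: −p + 3 = 3p + 2 ⇒ −4p = -1 ⇒ p = 1/4, and the value is (-1)·(1/4) + 3 = 11/4.
For the column player: with q = P(L), equating a1's and a2's payoffs gives −3q + 5 = q + 2 ⇒ q = 3/4.

1/4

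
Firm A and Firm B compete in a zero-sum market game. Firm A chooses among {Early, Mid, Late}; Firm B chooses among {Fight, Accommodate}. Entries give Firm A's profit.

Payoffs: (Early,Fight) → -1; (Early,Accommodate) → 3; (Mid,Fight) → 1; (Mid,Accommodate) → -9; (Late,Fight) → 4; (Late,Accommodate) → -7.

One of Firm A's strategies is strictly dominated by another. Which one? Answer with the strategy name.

Mid

Late gives a strictly higher payoff than Mid against every column: 4 > 1, -7 > -9.
So Mid is strictly dominated and Firm A never plays it.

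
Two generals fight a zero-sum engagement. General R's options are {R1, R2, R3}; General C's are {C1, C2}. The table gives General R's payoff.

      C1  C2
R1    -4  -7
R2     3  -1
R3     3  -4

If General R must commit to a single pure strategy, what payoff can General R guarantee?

Row minima: R1 → -7, R2 → -1, R3 → -4.
The best of these is -1.

-1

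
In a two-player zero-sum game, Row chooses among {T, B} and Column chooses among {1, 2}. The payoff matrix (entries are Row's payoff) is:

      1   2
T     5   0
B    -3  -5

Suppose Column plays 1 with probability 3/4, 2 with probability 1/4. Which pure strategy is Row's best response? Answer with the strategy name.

T

Expected payoff of T: (3/4)·5 + (1/4)·0 = 15/4.
Expected payoff of B: (3/4)·(-3) + (1/4)·(-5) = -7/2.
The largest is 15/4, so Row's best response is T.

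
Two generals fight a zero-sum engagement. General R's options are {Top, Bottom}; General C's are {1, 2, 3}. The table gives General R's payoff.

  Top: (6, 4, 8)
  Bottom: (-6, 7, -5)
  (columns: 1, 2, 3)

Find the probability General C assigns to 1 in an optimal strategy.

1/5

Row minima: Top → 4, Bottom → -6; maximin = 4.
Column maxima: 1 → 6, 2 → 7, 3 → 8; minimax = 6.
4 ≠ 6, so there is no saddle point; optimal play is mixed.
3 is strictly dominated by 1 (it gives General R strictly more in every row), so General C never plays it.
On the remaining 2×2 (Top, Bottom vs 1, 2):
Let General R play Top with probability p. Expected payoff against 1: 6p + (-6)(1−p) = 12p − 6; against 2: 4p + 7(1−p) = −3p + 7.
Setting these equal: 12p − 6 = −3p + 7 ⇒ 15p = 13 ⇒ p = 13/15, and the value is (12)·(13/15) − 6 = 22/5.
For General C: with q = P(1), equating Top's and Bottom's payoffs gives 2q + 4 = −13q + 7 ⇒ q = 1/5.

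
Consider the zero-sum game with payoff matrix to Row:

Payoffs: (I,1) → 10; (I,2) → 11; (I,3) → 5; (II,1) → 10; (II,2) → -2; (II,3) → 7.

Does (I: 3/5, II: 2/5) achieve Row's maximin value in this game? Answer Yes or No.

Against 1 this mix gives (3/5)·10 + (2/5)·10 = 10.
Against 2 this mix gives (3/5)·11 + (2/5)·(-2) = 29/5.
Against 3 this mix gives (3/5)·5 + (2/5)·7 = 29/5.
All of Column's active replies (2, 3) yield 29/5, and no column does worse for Row. The mix makes Column indifferent and guarantees 29/5, so it is optimal.

Yes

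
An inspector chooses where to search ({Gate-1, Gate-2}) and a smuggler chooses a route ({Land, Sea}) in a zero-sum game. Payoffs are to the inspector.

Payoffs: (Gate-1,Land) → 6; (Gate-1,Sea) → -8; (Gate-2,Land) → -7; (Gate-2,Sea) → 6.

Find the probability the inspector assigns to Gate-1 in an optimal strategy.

13/27

Row minima: Gate-1 → -8, Gate-2 → -7; maximin = -7.
Column maxima: Land → 6, Sea → 6; minimax = 6.
-7 ≠ 6, so there is no saddle point; optimal play is mixed.
Let the inspector play Gate-1 with probability p. Expected payoff against Land: 6p + (-7)(1−p) = 13p − 7; against Sea: (-8)p + 6(1−p) = −14p + 6.
Setting these equal: 13p − 7 = −14p + 6 ⇒ 27p = 13 ⇒ p = 13/27, and the value is (13)·(13/27) − 7 = -20/27.
For the smuggler: with q = P(Land), equating Gate-1's and Gate-2's payoffs gives 14q − 8 = −13q + 6 ⇒ q = 14/27.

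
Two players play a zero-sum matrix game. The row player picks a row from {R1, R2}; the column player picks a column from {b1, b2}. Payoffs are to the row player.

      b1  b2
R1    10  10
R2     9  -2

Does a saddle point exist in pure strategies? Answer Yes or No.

Row minima: R1 → 10, R2 → -2; maximin = 10.
Column maxima: b1 → 10, b2 → 10; minimax = 10.
maximin = minimax = 10, so a saddle point exists.

Yes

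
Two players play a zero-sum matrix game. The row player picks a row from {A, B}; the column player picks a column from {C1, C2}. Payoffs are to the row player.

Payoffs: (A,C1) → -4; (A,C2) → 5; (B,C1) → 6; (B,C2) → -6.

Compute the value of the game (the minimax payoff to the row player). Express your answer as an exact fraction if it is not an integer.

2/7

Row minima: A → -4, B → -6; maximin = -4.
Column maxima: C1 → 6, C2 → 5; minimax = 5.
-4 ≠ 5, so there is no saddle point; optimal play is mixed.
Let the row player play A with probability p. Expected payoff against C1: (-4)p + 6(1−p) = −10p + 6; against C2: 5p + (-6)(1−p) = 11p − 6.
Setting these equal: −10p + 6 = 11p − 6 ⇒ −21p = -12 ⇒ p = 4/7, and the value is (-10)·(4/7) + 6 = 2/7.
For the column player: with q = P(C1), equating A's and B's payoffs gives −9q + 5 = 12q − 6 ⇒ q = 11/21.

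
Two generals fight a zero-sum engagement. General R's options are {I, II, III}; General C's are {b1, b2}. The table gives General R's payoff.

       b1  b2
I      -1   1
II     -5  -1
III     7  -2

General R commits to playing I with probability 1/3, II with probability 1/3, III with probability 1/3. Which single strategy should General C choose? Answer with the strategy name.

If General C plays b1, General R's expected payoff is (1/3)·(-1) + (1/3)·(-5) + (1/3)·7 = 1/3.
If General C plays b2, General R's expected payoff is (1/3)·1 + (1/3)·(-1) + (1/3)·(-2) = -2/3.
General C minimizes General R's payoff; the smallest is -2/3, so the best response is b2.

b2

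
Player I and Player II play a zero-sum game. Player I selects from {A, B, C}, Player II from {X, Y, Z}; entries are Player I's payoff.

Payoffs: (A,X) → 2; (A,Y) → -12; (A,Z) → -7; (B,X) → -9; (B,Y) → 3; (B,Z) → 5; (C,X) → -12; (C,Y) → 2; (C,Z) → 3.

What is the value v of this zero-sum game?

Row minima: A → -12, B → -9, C → -12; maximin = -9.
Column maxima: X → 2, Y → 3, Z → 5; minimax = 2.
-9 ≠ 2, so there is no saddle point; optimal play is mixed.
C is strictly dominated by B, so Player I never plays it.
Z is strictly dominated by Y (it gives Player I strictly more in every row), so Player II never plays it.
On the remaining 2×2 (A, B vs X, Y):
Let Player I play A with probability p. Expected payoff against X: 2p + (-9)(1−p) = 11p − 9; against Y: (-12)p + 3(1−p) = −15p + 3.
Setting these equal: 11p − 9 = −15p + 3 ⇒ 26p = 12 ⇒ p = 6/13, and the value is (11)·(6/13) − 9 = -51/13.
For Player II: with q = P(X), equating A's and B's payoffs gives 14q − 12 = −12q + 3 ⇒ q = 15/26.

-51/13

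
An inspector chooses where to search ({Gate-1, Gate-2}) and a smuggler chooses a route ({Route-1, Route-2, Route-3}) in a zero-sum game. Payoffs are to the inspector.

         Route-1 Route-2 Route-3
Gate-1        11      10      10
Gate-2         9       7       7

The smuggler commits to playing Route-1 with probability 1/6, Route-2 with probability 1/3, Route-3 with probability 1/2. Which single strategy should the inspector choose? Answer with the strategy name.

Gate-1

Expected payoff of Gate-1: (1/6)·11 + (1/3)·10 + (1/2)·10 = 61/6.
Expected payoff of Gate-2: (1/6)·9 + (1/3)·7 + (1/2)·7 = 22/3.
The largest is 61/6, so the inspector's best response is Gate-1.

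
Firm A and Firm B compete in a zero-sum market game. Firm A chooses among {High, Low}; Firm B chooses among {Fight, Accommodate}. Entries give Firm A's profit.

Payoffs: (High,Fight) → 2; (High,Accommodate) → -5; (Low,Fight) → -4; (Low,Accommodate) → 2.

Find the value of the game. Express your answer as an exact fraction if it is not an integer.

Row minima: High → -5, Low → -4; maximin = -4.
Column maxima: Fight → 2, Accommodate → 2; minimax = 2.
-4 ≠ 2, so there is no saddle point; optimal play is mixed.
Let Firm A play High with probability p. Expected payoff against Fight: 2p + (-4)(1−p) = 6p − 4; against Accommodate: (-5)p + 2(1−p) = −7p + 2.
Setting these equal: 6p − 4 = −7p + 2 ⇒ 13p = 6 ⇒ p = 6/13, and the value is (6)·(6/13) − 4 = -16/13.
For Firm B: with q = P(Fight), equating High's and Low's payoffs gives 7q − 5 = −6q + 2 ⇒ q = 7/13.

-16/13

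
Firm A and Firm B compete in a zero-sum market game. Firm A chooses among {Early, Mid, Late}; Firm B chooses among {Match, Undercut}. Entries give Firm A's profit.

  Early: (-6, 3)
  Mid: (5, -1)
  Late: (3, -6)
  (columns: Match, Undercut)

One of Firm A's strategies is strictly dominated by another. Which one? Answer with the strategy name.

Mid gives a strictly higher payoff than Late against every column: 5 > 3, -1 > -6.
So Late is strictly dominated and Firm A never plays it.

Late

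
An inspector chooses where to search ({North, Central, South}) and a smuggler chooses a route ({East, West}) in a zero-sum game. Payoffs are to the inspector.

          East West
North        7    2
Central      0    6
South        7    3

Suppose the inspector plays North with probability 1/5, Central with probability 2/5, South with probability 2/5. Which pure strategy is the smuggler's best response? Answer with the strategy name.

If the smuggler plays East, the inspector's expected payoff is (1/5)·7 + (2/5)·0 + (2/5)·7 = 21/5.
If the smuggler plays West, the inspector's expected payoff is (1/5)·2 + (2/5)·6 + (2/5)·3 = 4.
The smuggler minimizes the inspector's payoff; the smallest is 4, so the best response is West.

West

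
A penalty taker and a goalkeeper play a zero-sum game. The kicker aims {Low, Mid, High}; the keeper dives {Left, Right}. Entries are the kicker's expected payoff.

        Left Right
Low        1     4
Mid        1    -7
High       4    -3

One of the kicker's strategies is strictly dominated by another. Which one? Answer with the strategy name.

High gives a strictly higher payoff than Mid against every column: 4 > 1, -3 > -7.
So Mid is strictly dominated and the kicker never plays it.

Mid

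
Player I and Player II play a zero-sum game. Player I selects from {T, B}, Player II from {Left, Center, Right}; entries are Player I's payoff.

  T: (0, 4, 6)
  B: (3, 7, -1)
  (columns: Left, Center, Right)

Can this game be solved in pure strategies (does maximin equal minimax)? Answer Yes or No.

Row minima: T → 0, B → -1; maximin = 0.
Column maxima: Left → 3, Center → 7, Right → 6; minimax = 3.
0 ≠ 3, so no pure-strategy equilibrium exists.

No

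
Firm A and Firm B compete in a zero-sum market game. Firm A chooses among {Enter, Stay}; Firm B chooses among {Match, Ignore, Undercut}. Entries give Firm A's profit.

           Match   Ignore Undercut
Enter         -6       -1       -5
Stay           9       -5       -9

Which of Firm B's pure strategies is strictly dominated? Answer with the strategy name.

Undercut holds Firm A's payoff strictly below Ignore in every row: -5 < -1, -9 < -5.
So Ignore is strictly dominated for Firm B.

Ignore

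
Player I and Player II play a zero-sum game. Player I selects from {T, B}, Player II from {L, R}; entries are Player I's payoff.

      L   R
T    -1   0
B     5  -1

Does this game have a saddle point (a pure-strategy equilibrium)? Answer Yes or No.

No

Row minima: T → -1, B → -1; maximin = -1.
Column maxima: L → 5, R → 0; minimax = 0.
-1 ≠ 0, so no pure-strategy equilibrium exists.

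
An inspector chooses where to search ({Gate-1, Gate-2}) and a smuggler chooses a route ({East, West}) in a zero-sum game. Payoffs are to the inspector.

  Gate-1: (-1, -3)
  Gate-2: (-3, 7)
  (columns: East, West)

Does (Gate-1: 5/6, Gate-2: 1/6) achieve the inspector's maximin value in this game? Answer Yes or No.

Against East this mix gives (5/6)·(-1) + (1/6)·(-3) = -4/3.
Against West this mix gives (5/6)·(-3) + (1/6)·7 = -4/3.
All of the smuggler's active replies (East, West) yield -4/3, and no column does worse for the inspector. The mix makes the smuggler indifferent and guarantees -4/3, so it is optimal.

Yes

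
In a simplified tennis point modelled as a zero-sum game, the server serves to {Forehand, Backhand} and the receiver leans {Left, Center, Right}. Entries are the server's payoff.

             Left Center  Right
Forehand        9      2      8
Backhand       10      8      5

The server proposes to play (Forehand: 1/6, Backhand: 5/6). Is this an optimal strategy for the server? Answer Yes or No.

Against Left this mix gives (1/6)·9 + (5/6)·10 = 59/6.
Against Center this mix gives (1/6)·2 + (5/6)·8 = 7.
Against Right this mix gives (1/6)·8 + (5/6)·5 = 11/2.
The receiver will play Right, holding the server to 11/2. Shifting weight toward the row that does better against Right would raise this floor (the equalizing mix achieves 6 against both Right and Center), so the proposed strategy is not optimal.

No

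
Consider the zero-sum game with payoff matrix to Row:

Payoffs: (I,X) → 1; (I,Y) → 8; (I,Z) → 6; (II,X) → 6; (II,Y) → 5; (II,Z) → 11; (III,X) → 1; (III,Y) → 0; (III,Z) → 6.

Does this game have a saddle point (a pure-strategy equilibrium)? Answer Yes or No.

Row minima: I → 1, II → 5, III → 0; maximin = 5.
Column maxima: X → 6, Y → 8, Z → 11; minimax = 6.
5 ≠ 6, so no pure-strategy equilibrium exists.

No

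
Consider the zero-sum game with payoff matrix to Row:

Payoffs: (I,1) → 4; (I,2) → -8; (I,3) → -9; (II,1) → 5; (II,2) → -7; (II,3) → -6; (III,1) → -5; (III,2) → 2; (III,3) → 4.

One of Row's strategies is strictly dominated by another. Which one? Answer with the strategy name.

II gives a strictly higher payoff than I against every column: 5 > 4, -7 > -8, -6 > -9.
So I is strictly dominated and Row never plays it.

I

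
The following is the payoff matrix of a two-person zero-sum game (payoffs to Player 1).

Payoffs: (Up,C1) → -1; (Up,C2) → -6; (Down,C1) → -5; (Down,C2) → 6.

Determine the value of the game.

-9/4

Row minima: Up → -6, Down → -5; maximin = -5.
Column maxima: C1 → -1, C2 → 6; minimax = -1.
-5 ≠ -1, so there is no saddle point; optimal play is mixed.
Let Player 1 play Up with probability p. Expected payoff against C1: (-1)p + (-5)(1−p) = 4p − 5; against C2: (-6)p + 6(1−p) = −12p + 6.
Setting these equal: 4p − 5 = −12p + 6 ⇒ 16p = 11 ⇒ p = 11/16, and the value is (4)·(11/16) − 5 = -9/4.
For Player 2: with q = P(C1), equating Up's and Down's payoffs gives 5q − 6 = −11q + 6 ⇒ q = 3/4.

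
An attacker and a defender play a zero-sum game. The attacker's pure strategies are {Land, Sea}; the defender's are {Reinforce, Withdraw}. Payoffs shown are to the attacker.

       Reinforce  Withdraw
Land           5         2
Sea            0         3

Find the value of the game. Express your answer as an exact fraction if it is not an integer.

5/2

Row minima: Land → 2, Sea → 0; maximin = 2.
Column maxima: Reinforce → 5, Withdraw → 3; minimax = 3.
2 ≠ 3, so there is no saddle point; optimal play is mixed.
Let the attacker play Land with probability p. Expected payoff against Reinforce: 5p + 0(1−p) = 5p; against Withdraw: 2p + 3(1−p) = −p + 3.
Setting these equal: 5p = −p + 3 ⇒ 6p = 3 ⇒ p = 1/2, and the value is (5)·(1/2) = 5/2.
For the defender: with q = P(Reinforce), equating Land's and Sea's payoffs gives 3q + 2 = −3q + 3 ⇒ q = 1/6.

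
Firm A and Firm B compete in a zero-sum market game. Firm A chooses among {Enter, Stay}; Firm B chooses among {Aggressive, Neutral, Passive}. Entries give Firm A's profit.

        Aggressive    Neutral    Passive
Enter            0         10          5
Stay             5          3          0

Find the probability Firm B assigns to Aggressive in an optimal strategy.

1/2

Row minima: Enter → 0, Stay → 0; maximin = 0.
Column maxima: Aggressive → 5, Neutral → 10, Passive → 5; minimax = 5.
0 ≠ 5, so there is no saddle point; optimal play is mixed.
Neutral is strictly dominated by Passive (it gives Firm A strictly more in every row), so Firm B never plays it.
On the remaining 2×2 (Enter, Stay vs Aggressive, Passive):
Let Firm A play Enter with probability p. Expected payoff against Aggressive: 0p + 5(1−p) = −5p + 5; against Passive: 5p + 0(1−p) = 5p.
Setting these equal: −5p + 5 = 5p ⇒ −10p = -5 ⇒ p = 1/2, and the value is (-5)·(1/2) + 5 = 5/2.
For Firm B: with q = P(Aggressive), equating Enter's and Stay's payoffs gives −5q + 5 = 5q ⇒ q = 1/2.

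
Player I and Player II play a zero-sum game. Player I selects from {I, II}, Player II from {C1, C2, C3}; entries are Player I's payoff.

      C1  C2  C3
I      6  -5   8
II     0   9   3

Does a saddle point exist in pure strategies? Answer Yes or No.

No

Row minima: I → -5, II → 0; maximin = 0.
Column maxima: C1 → 6, C2 → 9, C3 → 8; minimax = 6.
0 ≠ 6, so no pure-strategy equilibrium exists.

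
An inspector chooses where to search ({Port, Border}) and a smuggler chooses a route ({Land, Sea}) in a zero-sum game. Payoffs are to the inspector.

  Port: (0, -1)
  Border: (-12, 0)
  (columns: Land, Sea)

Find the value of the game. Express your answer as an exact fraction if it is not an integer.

Row minima: Port → -1, Border → -12; maximin = -1.
Column maxima: Land → 0, Sea → 0; minimax = 0.
-1 ≠ 0, so there is no saddle point; optimal play is mixed.
Let the inspector play Port with probability p. Expected payoff against Land: 0p + (-12)(1−p) = 12p − 12; against Sea: (-1)p + 0(1−p) = −p.
Setting these equal: 12p − 12 = −p ⇒ 13p = 12 ⇒ p = 12/13, and the value is (12)·(12/13) − 12 = -12/13.
For the smuggler: with q = P(Land), equating Port's and Border's payoffs gives q − 1 = −12q ⇒ q = 1/13.

-12/13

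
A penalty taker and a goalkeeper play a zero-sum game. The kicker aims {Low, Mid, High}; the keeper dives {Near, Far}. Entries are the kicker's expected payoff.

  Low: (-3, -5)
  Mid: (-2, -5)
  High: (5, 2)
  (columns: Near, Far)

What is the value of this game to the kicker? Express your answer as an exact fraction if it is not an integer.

2

Row minima: Low → -5, Mid → -5, High → 2; maximin = 2.
Column maxima: Near → 5, Far → 2; minimax = 2.
Since maximin = minimax = 2, there is a saddle point and the value is 2.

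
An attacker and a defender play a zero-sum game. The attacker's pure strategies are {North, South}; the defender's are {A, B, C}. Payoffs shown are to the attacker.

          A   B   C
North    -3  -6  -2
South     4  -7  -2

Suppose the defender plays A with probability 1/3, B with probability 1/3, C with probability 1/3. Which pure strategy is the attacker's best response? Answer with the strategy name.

Expected payoff of North: (1/3)·(-3) + (1/3)·(-6) + (1/3)·(-2) = -11/3.
Expected payoff of South: (1/3)·4 + (1/3)·(-7) + (1/3)·(-2) = -5/3.
The largest is -5/3, so the attacker's best response is South.

South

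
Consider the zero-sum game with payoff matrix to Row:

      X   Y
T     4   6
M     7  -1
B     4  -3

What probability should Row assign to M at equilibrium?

Row minima: T → 4, M → -1, B → -3; maximin = 4.
Column maxima: X → 7, Y → 6; minimax = 6.
4 ≠ 6, so there is no saddle point; optimal play is mixed.
B is strictly dominated by M, so Row never plays it.
On the remaining 2×2 (T, M vs X, Y):
Let Row play T with probability p. Expected payoff against X: 4p + 7(1−p) = −3p + 7; against Y: 6p + (-1)(1−p) = 7p − 1.
Setting these equal: −3p + 7 = 7p − 1 ⇒ −10p = -8 ⇒ p = 4/5, and the value is (-3)·(4/5) + 7 = 23/5.
For Column: with q = P(X), equating T's and M's payoffs gives −2q + 6 = 8q − 1 ⇒ q = 7/10.

1/5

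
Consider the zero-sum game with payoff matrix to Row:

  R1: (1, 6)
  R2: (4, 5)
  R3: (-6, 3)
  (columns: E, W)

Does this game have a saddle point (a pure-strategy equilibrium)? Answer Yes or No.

Row minima: R1 → 1, R2 → 4, R3 → -6; maximin = 4.
Column maxima: E → 4, W → 6; minimax = 4.
maximin = minimax = 4, so a saddle point exists.

Yes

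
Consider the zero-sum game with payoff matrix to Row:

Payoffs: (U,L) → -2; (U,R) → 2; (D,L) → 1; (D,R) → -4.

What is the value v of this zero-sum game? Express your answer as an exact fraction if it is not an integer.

Row minima: U → -2, D → -4; maximin = -2.
Column maxima: L → 1, R → 2; minimax = 1.
-2 ≠ 1, so there is no saddle point; optimal play is mixed.
Let Row play U with probability p. Expected payoff against L: (-2)p + 1(1−p) = −3p + 1; against R: 2p + (-4)(1−p) = 6p − 4.
Setting these equal: −3p + 1 = 6p − 4 ⇒ −9p = -5 ⇒ p = 5/9, and the value is (-3)·(5/9) + 1 = -2/3.
For Column: with q = P(L), equating U's and D's payoffs gives −4q + 2 = 5q − 4 ⇒ q = 2/3.

-2/3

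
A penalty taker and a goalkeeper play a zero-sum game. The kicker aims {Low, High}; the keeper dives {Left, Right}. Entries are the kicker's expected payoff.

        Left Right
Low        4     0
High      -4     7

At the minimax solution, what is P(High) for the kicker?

4/15

Row minima: Low → 0, High → -4; maximin = 0.
Column maxima: Left → 4, Right → 7; minimax = 4.
0 ≠ 4, so there is no saddle point; optimal play is mixed.
Let the kicker play Low with probability p. Expected payoff against Left: 4p + (-4)(1−p) = 8p − 4; against Right: 0p + 7(1−p) = −7p + 7.
Setting these equal: 8p − 4 = −7p + 7 ⇒ 15p = 11 ⇒ p = 11/15, and the value is (8)·(11/15) − 4 = 28/15.
For the keeper: with q = P(Left), equating Low's and High's payoffs gives 4q = −11q + 7 ⇒ q = 7/15.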